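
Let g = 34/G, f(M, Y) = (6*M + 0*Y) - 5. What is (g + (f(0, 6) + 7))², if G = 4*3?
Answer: 841/36 ≈ 23.361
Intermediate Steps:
G = 12
f(M, Y) = -5 + 6*M (f(M, Y) = (6*M + 0) - 5 = 6*M - 5 = -5 + 6*M)
g = 17/6 (g = 34/12 = 34*(1/12) = 17/6 ≈ 2.8333)
(g + (f(0, 6) + 7))² = (17/6 + ((-5 + 6*0) + 7))² = (17/6 + ((-5 + 0) + 7))² = (17/6 + (-5 + 7))² = (17/6 + 2)² = (29/6)² = 841/36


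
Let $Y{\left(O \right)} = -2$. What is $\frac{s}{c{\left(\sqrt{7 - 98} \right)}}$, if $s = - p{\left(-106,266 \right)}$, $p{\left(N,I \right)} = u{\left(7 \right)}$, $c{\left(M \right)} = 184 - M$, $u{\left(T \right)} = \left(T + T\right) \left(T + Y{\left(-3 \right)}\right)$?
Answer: $- \frac{12880}{33947} - \frac{70 i \sqrt{91}}{33947} \approx -0.37942 - 0.019671 i$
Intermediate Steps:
$u{\left(T \right)} = 2 T \left(-2 + T\right)$ ($u{\left(T \right)} = \left(T + T\right) \left(T - 2\right) = 2 T \left(-2 + T\right)$)
$p{\left(N,I \right)} = 70$ ($p{\left(N,I \right)} = 2 \cdot 7 \left(-2 + 7\right) = 2 \cdot 7 \cdot 5 = 70$)
$s = -70$ ($s = \left(-1\right) 70 = -70$)
$\frac{s}{c{\left(\sqrt{7 - 98} \right)}} = - \frac{70}{184 - \sqrt{7 - 98}} = - \frac{70}{184 - \sqrt{-91}} = - \frac{70}{184 - i \sqrt{91}}$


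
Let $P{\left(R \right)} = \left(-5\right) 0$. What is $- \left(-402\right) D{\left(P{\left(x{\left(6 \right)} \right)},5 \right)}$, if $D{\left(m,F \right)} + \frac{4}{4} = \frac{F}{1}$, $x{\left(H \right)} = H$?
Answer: $1608$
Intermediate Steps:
$P{\left(R \right)} = 0$
$D{\left(m,F \right)} = -1 + F$ ($D{\left(m,F \right)} = -1 + \frac{F}{1} = -1 + F 1 = -1 + F$)
$- \left(-402\right) D{\left(P{\left(x{\left(6 \right)} \right)},5 \right)} = - \left(-402\right) \left(-1 + 5\right) = - \left(-402\right) 4 = \left(-1\right) \left(-1608\right) = 1608$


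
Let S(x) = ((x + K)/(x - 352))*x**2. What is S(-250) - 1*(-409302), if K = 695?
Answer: 109293652/301 ≈ 3.6310e+5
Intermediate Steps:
S(x) = x**2*(695 + x)/(-352 + x) (S(x) = ((x + 695)/(x - 352))*x**2 = ((695 + x)/(-352 + x))*x**2 = x**2*(695 + x)/(-352 + x))
S(-250) - 1*(-409302) = (-250)**2*(695 - 250)/(-352 - 250) - 1*(-409302) = 62500*445/(-602) + 409302 = 62500*(-1/602)*445 + 409302 = -13906250/301 + 409302 = 109293652/301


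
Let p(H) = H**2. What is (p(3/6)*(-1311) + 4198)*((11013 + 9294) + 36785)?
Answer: 220960313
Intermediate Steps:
(p(3/6)*(-1311) + 4198)*((11013 + 9294) + 36785) = ((3/6)**2*(-1311) + 4198)*((11013 + 9294) + 36785) = ((3*(1/6))**2*(-1311) + 4198)*(20307 + 36785) = ((1/2)**2*(-1311) + 4198)*57092 = ((1/4)*(-1311) + 4198)*57092 = (-1311/4 + 4198)*57092 = (15481/4)*57092 = 220960313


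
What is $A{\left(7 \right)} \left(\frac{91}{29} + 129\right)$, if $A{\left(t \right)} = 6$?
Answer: $\frac{22992}{29} \approx 792.83$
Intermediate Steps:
$A{\left(7 \right)} \left(\frac{91}{29} + 129\right) = 6 \left(\frac{91}{29} + 129\right) = 6 \cdot \frac{3832}{29} = \frac{22992}{29}$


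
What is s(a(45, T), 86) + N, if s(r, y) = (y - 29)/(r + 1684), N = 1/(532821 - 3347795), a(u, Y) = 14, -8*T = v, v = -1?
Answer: 13370985/398318821 ≈ 0.033569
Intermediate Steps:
T = 1/8 (T = -1/8*(-1) = 1/8 ≈ 0.12500)
N = -1/2814974 (N = 1/(-2814974) = -1/2814974 ≈ -3.5524e-7)
s(r, y) = (-29 + y)/(1684 + r)
s(a(45, T), 86) + N = (-29 + 86)/(1684 + 14) - 1/2814974 = 57/1698 - 1/2814974 = (1/1698)*57 - 1/2814974 = 19/566 - 1/2814974 = 13370985/398318821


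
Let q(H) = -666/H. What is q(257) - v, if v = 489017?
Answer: -125678035/257 ≈ -4.8902e+5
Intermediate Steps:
q(257) - v = -666/257 - 1*489017 = -666*1/257 - 489017 = -666/257 - 489017 = -125678035/257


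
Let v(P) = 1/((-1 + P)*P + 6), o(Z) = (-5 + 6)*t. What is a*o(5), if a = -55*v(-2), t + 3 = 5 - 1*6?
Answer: 55/3 ≈ 18.333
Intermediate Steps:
t = -4 (t = -3 + (5 - 1*6) = -3 + (5 - 6) = -3 - 1 = -4)
o(Z) = -4 (o(Z) = (-5 + 6)*(-4) = 1*(-4) = -4)
v(P) = 1/(6 + P*(-1 + P)) (v(P) = 1/(P*(-1 + P) + 6) = 1/(6 + P*(-1 + P)))
a = -55/12 (a = -55/(6 + (-2)² - 1*(-2)) = -55/(6 + 4 + 2) = -55/12 ≈ -4.5833)
a*o(5) = -55/12*(-4) = 55/3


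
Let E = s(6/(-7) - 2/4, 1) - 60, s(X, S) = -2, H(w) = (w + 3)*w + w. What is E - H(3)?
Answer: -83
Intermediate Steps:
H(w) = w + w*(3 + w) (H(w) = (3 + w)*w + w = w*(3 + w) + w = w + w*(3 + w))
E = -62 (E = -2 - 60 = -62)
E - H(3) = -62 - 3*(4 + 3) = -62 - 3*7 = -62 - 1*21 = -62 - 21 = -83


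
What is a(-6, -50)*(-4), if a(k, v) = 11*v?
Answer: 2200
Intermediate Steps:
a(-6, -50)*(-4) = (11*(-50))*(-4) = -550*(-4) = 2200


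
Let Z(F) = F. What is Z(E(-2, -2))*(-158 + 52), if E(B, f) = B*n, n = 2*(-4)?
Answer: -1696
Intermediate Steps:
n = -8
E(B, f) = -8*B (E(B, f) = B*(-8) = -8*B)
Z(E(-2, -2))*(-158 + 52) = (-8*(-2))*(-158 + 52) = 16*(-106) = -1696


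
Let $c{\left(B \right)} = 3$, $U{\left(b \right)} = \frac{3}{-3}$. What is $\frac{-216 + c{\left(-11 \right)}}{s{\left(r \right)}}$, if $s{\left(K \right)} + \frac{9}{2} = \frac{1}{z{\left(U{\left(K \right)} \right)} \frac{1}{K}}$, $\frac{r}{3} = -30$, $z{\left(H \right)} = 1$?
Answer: $\frac{142}{63} \approx 2.254$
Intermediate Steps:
$U{\left(b \right)} = -1$ ($U{\left(b \right)} = 3 \left(- \frac{1}{3}\right) = -1$)
$r = -90$ ($r = 3 \left(-30\right) = -90$)
$s{\left(K \right)} = - \frac{9}{2} + K$ ($s{\left(K \right)} = - \frac{9}{2} + \frac{1}{1 \frac{1}{K}} = - \frac{9}{2} + \frac{1}{\frac{1}{K}} = - \frac{9}{2} + K$)
$\frac{-216 + c{\left(-11 \right)}}{s{\left(r \right)}} = \frac{-216 + 3}{- \frac{9}{2} - 90} = - \frac{213}{- \frac{189}{2}} = \left(-213\right) \left(- \frac{2}{189}\right) = \frac{142}{63}$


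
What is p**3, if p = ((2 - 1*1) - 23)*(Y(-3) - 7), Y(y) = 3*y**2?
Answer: -85184000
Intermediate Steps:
p = -440 (p = ((2 - 1*1) - 23)*(3*(-3)**2 - 7) = ((2 - 1) - 23)*(3*9 - 7) = (1 - 23)*(27 - 7) = -22*20 = -440)
p**3 = (-440)**3 = -85184000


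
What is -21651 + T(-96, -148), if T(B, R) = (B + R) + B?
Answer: -21991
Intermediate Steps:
T(B, R) = R + 2*B
-21651 + T(-96, -148) = -21651 + (-148 + 2*(-96)) = -21651 + (-148 - 192) = -21651 - 340 = -21991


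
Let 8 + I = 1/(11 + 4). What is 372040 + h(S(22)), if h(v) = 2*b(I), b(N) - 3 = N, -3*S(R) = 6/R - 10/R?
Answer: 5580452/15 ≈ 3.7203e+5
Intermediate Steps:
I = -119/15 (I = -8 + 1/(11 + 4) = -8 + 1/15 = -119/15 ≈ -7.9333)
S(R) = 4/(3*R) (S(R) = -(6/R - 10/R)/3 = -(-4)/(3*R) = 4/(3*R))
b(N) = 3 + N
h(v) = -148/15 (h(v) = 2*(3 - 119/15) = 2*(-74/15) = -148/15)
372040 + h(S(22)) = 372040 - 148/15 = 5580452/15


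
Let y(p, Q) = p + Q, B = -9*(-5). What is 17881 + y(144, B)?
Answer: 18070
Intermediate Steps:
B = 45
y(p, Q) = Q + p
17881 + y(144, B) = 17881 + (45 + 144) = 17881 + 189 = 18070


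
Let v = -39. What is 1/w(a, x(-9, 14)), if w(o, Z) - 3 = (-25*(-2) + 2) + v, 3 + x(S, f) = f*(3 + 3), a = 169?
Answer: 1/16 ≈ 0.062500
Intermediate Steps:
x(S, f) = -3 + 6*f (x(S, f) = -3 + f*(3 + 3) = -3 + f*6 = -3 + 6*f)
w(o, Z) = 16 (w(o, Z) = 3 + ((-25*(-2) + 2) - 39) = 3 + ((50 + 2) - 39) = 3 + (52 - 39) = 3 + 13 = 16)
1/w(a, x(-9, 14)) = 1/16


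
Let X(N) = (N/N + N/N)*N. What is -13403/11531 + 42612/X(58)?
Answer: 9419312/25723 ≈ 366.18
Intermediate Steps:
X(N) = 2*N (X(N) = (1 + 1)*N = 2*N)
-13403/11531 + 42612/X(58) = -13403/11531 + 42612/((2*58)) = -13403*1/11531 + 42612/116 = -1031/887 + 42612*(1/116) = -1031/887 + 10653/29 = 9419312/25723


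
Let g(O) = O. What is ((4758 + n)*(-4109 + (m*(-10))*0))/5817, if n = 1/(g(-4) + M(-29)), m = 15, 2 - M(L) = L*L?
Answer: -2354452891/700533 ≈ -3360.9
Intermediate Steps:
M(L) = 2 - L**2 (M(L) = 2 - L*L = 2 - L**2)
n = -1/843 (n = 1/(-4 + (2 - 1*(-29)**2)) = 1/(-4 + (2 - 1*841)) = 1/(-4 + (2 - 841)) = 1/(-4 - 839) = 1/(-843) = -1/843 ≈ -0.0011862)
((4758 + n)*(-4109 + (m*(-10))*0))/5817 = ((4758 - 1/843)*(-4109 + (15*(-10))*0))/5817 = (4010993*(-4109 - 150*0)/843)*(1/5817) = (4010993*(-4109 + 0)/843)*(1/5817) = ((4010993/843)*(-4109))*(1/5817) = -16481170237/843*1/5817 = -2354452891/700533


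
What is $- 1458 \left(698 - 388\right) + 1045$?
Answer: $-450935$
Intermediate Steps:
$- 1458 \left(698 - 388\right) + 1045 = \left(-1458\right) 310 + 1045 = -451980 + 1045 = -450935$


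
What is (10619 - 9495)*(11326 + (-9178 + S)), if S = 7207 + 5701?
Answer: 16922944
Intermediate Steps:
S = 12908
(10619 - 9495)*(11326 + (-9178 + S)) = (10619 - 9495)*(11326 + (-9178 + 12908)) = 1124*(11326 + 3730) = 1124*15056 = 16922944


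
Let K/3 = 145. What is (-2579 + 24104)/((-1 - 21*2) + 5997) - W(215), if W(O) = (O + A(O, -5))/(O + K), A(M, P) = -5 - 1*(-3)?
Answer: 244674/74425 ≈ 3.2875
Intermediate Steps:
A(M, P) = -2 (A(M, P) = -5 + 3 = -2)
K = 435 (K = 3*145 = 435)
W(O) = (-2 + O)/(435 + O) (W(O) = (O - 2)/(O + 435) = (-2 + O)/(435 + O))
(-2579 + 24104)/((-1 - 21*2) + 5997) - W(215) = (-2579 + 24104)/((-1 - 21*2) + 5997) - (-2 + 215)/(435 + 215) = 21525/((-1 - 42) + 5997) - 213/650 = 21525/(-43 + 5997) - 213/650 = 21525/5954 - 1*213/650 = 21525*(1/5954) - 213/650 = 21525/5954 - 213/650 = 244674/74425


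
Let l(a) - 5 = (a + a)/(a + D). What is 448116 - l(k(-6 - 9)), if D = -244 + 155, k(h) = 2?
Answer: 38985661/87 ≈ 4.4811e+5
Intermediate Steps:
D = -89
l(a) = 5 + 2*a/(-89 + a) (l(a) = 5 + (a + a)/(a - 89) = 5 + (2*a)/(-89 + a) = 5 + 2*a/(-89 + a))
448116 - l(k(-6 - 9)) = 448116 - (-445 + 7*2)/(-89 + 2) = 448116 - (-445 + 14)/(-87) = 448116 - (-1)*(-431)/87 = 448116 - 1*431/87 = 448116 - 431/87 = 38985661/87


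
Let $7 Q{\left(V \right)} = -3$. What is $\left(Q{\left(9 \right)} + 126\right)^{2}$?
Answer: $\frac{772641}{49} \approx 15768.0$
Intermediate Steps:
$Q{\left(V \right)} = - \frac{3}{7}$ ($Q{\left(V \right)} = \frac{1}{7} \left(-3\right) = - \frac{3}{7}$)
$\left(Q{\left(9 \right)} + 126\right)^{2} = \left(- \frac{3}{7} + 126\right)^{2} = \left(\frac{879}{7}\right)^{2} = \frac{772641}{49}$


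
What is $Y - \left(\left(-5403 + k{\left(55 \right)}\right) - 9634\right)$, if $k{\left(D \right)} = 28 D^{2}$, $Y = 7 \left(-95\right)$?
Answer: $-70328$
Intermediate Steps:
$Y = -665$
$Y - \left(\left(-5403 + k{\left(55 \right)}\right) - 9634\right) = -665 - \left(\left(-5403 + 28 \cdot 55^{2}\right) - 9634\right) = -665 - \left(\left(-5403 + 28 \cdot 3025\right) - 9634\right) = -665 - \left(\left(-5403 + 84700\right) - 9634\right) = -665 - \left(79297 - 9634\right) = -665 - 69663 = -70328$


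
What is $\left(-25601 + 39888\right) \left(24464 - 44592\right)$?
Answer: $-287568736$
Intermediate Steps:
$\left(-25601 + 39888\right) \left(24464 - 44592\right) = 14287 \left(-20128\right) = -287568736$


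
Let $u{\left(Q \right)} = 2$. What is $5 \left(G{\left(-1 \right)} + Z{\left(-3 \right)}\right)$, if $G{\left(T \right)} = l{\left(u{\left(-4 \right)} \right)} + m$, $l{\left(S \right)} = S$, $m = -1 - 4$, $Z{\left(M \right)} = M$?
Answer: $-30$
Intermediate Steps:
$m = -5$
$G{\left(T \right)} = -3$ ($G{\left(T \right)} = 2 - 5 = -3$)
$5 \left(G{\left(-1 \right)} + Z{\left(-3 \right)}\right) = 5 \left(-3 - 3\right) = 5 \left(-6\right) = -30$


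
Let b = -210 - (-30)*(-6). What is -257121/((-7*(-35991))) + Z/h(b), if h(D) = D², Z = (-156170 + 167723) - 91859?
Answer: -1098891793/709622550 ≈ -1.5486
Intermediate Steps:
Z = -80306 (Z = 11553 - 91859 = -80306)
b = -390 (b = -210 - 1*180 = -210 - 180 = -390)
-257121/((-7*(-35991))) + Z/h(b) = -257121/((-7*(-35991))) - 80306/((-390)²) = -257121/251937 - 80306/152100 = -257121*1/251937 - 80306*1/152100 = -9523/9331 - 40153/76050 = -1098891793/709622550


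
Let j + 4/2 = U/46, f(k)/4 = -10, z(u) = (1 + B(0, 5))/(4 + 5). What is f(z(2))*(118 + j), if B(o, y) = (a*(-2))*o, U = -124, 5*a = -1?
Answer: -104240/23 ≈ -4532.2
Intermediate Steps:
a = -⅕ (a = (⅕)*(-1) = -⅕ ≈ -0.20000)
B(o, y) = 2*o/5 (B(o, y) = (-⅕*(-2))*o = 2*o/5)
z(u) = ⅑ (z(u) = (1 + (⅖)*0)/(4 + 5) = (1 + 0)/9 = 1*(⅑) = ⅑)
f(k) = -40 (f(k) = 4*(-10) = -40)
j = -108/23 (j = -2 - 124/46 = -2 - 124*1/46 = -2 - 62/23 = -108/23 ≈ -4.6956)
f(z(2))*(118 + j) = -40*(118 - 108/23) = -40*2606/23 = -104240/23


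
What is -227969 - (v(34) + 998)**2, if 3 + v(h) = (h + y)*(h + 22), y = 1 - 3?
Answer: -7995338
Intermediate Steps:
y = -2
v(h) = -3 + (-2 + h)*(22 + h) (v(h) = -3 + (h - 2)*(h + 22) = -3 + (-2 + h)*(22 + h))
-227969 - (v(34) + 998)**2 = -227969 - ((-47 + 34**2 + 20*34) + 998)**2 = -227969 - ((-47 + 1156 + 680) + 998)**2 = -227969 - (1789 + 998)**2 = -227969 - 1*2787**2 = -227969 - 1*7767369 = -227969 - 7767369 = -7995338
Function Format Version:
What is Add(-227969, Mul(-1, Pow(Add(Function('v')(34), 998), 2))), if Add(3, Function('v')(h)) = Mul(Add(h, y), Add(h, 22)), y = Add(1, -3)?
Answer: -7995338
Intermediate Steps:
y = -2
Function('v')(h) = Add(-3, Mul(Add(-2, h), Add(22, h))) (Function('v')(h) = Add(-3, Mul(Add(h, -2), Add(h, 22))) = Add(-3, Mul(Add(-2, h), Add(22, h))))
Add(-227969, Mul(-1, Pow(Add(Function('v')(34), 998), 2))) = Add(-227969, Mul(-1, Pow(Add(Add(-47, Pow(34, 2), Mul(20, 34)), 998), 2))) = Add(-227969, Mul(-1, Pow(Add(Add(-47, 1156, 680), 998), 2))) = Add(-227969, Mul(-1, Pow(Add(1789, 998), 2))) = Add(-227969, Mul(-1, Pow(2787, 2))) = Add(-227969, Mul(-1, 7767369)) = Add(-227969, -7767369) = -7995338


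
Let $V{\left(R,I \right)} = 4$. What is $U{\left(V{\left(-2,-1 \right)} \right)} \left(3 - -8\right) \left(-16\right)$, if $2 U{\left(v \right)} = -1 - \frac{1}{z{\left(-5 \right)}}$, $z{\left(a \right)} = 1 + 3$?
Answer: $110$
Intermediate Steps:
$z{\left(a \right)} = 4$
$U{\left(v \right)} = - \frac{5}{8}$ ($U{\left(v \right)} = \frac{-1 - \frac{1}{4}}{2} = \frac{1}{2} \left(- \frac{5}{4}\right) = - \frac{5}{8}$)
$U{\left(V{\left(-2,-1 \right)} \right)} \left(3 - -8\right) \left(-16\right) = - \frac{5 \left(3 - -8\right)}{8} \left(-16\right) = - \frac{5 \left(3 + 8\right)}{8} \left(-16\right) = \left(- \frac{5}{8}\right) 11 \left(-16\right) = \left(- \frac{55}{8}\right) \left(-16\right) = 110$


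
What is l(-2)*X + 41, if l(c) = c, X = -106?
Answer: 253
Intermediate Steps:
l(-2)*X + 41 = -2*(-106) + 41 = 212 + 41 = 253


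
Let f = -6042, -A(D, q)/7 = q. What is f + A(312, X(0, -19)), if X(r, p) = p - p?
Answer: -6042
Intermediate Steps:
X(r, p) = 0
A(D, q) = -7*q
f + A(312, X(0, -19)) = -6042 - 7*0 = -6042 + 0 = -6042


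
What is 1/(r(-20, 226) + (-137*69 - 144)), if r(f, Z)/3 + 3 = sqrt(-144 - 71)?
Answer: -3202/30759057 - I*sqrt(215)/30759057 ≈ -0.0001041 - 4.767e-7*I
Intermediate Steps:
r(f, Z) = -9 + 3*I*sqrt(215) (r(f, Z) = -9 + 3*sqrt(-144 - 71) = -9 + 3*sqrt(-215) = -9 + 3*(I*sqrt(215)) = -9 + 3*I*sqrt(215))
1/(r(-20, 226) + (-137*69 - 144)) = 1/((-9 + 3*I*sqrt(215)) + (-137*69 - 144)) = 1/((-9 + 3*I*sqrt(215)) + (-9453 - 144)) = 1/((-9 + 3*I*sqrt(215)) - 9597) = 1/(-9606 + 3*I*sqrt(215))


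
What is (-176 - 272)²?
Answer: 200704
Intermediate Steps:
(-176 - 272)² = (-448)² = 200704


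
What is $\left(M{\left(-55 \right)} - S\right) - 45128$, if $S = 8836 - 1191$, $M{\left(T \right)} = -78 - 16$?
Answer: $-52867$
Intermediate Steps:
$M{\left(T \right)} = -94$ ($M{\left(T \right)} = -78 - 16 = -94$)
$S = 7645$ ($S = 8836 - 1191 = 7645$)
$\left(M{\left(-55 \right)} - S\right) - 45128 = \left(-94 - 7645\right) - 45128 = -7739 - 45128 = -52867$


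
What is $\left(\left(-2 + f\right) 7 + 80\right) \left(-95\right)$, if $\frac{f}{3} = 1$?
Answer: $-8265$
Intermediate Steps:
$f = 3$ ($f = 3 \cdot 1 = 3$)
$\left(\left(-2 + f\right) 7 + 80\right) \left(-95\right) = \left(\left(-2 + 3\right) 7 + 80\right) \left(-95\right) = \left(1 \cdot 7 + 80\right) \left(-95\right) = \left(7 + 80\right) \left(-95\right) = 87 \left(-95\right) = -8265$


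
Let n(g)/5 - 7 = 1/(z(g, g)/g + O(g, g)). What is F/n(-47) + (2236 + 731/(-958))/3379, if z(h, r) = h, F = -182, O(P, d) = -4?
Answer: -194163884/40463525 ≈ -4.7985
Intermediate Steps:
n(g) = 100/3 (n(g) = 35 + 5/(g/g - 4) = 35 + 5/(1 - 4) = 35 + 5/(-3) = 35 + 5*(-1/3) = 35 - 5/3 = 100/3)
F/n(-47) + (2236 + 731/(-958))/3379 = -182/100/3 + (2236 + 731/(-958))/3379 = -182*3/100 + (2236 + 731*(-1/958))*(1/3379) = -273/50 + (2236 - 731/958)*(1/3379) = -273/50 + (2141357/958)*(1/3379) = -273/50 + 2141357/3237082 = -194163884/40463525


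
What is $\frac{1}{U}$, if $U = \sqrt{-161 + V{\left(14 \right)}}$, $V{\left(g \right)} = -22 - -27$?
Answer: $- \frac{i \sqrt{39}}{78} \approx - 0.080064 i$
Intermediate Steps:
$V{\left(g \right)} = 5$ ($V{\left(g \right)} = -22 + 27 = 5$)
$U = 2 i \sqrt{39}$ ($U = \sqrt{-161 + 5} = \sqrt{-156} = 2 i \sqrt{39} \approx 12.49 i$)
$\frac{1}{U} = \frac{1}{2 i \sqrt{39}} = - \frac{i \sqrt{39}}{78}$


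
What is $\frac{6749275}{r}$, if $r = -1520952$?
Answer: $- \frac{6749275}{1520952} \approx -4.4375$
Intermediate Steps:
$\frac{6749275}{r} = \frac{6749275}{-1520952} = 6749275 \left(- \frac{1}{1520952}\right) = - \frac{6749275}{1520952}$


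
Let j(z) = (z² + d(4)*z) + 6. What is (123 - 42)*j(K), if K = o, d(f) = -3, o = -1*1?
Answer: 810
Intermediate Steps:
o = -1
K = -1
j(z) = 6 + z² - 3*z (j(z) = (z² - 3*z) + 6 = 6 + z² - 3*z)
(123 - 42)*j(K) = (123 - 42)*(6 + (-1)² - 3*(-1)) = 81*(6 + 1 + 3) = 81*10 = 810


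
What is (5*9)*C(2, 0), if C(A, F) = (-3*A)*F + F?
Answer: 0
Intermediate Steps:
C(A, F) = F - 3*A*F (C(A, F) = -3*A*F + F = F - 3*A*F)
(5*9)*C(2, 0) = (5*9)*(0*(1 - 3*2)) = 45*(0*(1 - 6)) = 45*(0*(-5)) = 45*0 = 0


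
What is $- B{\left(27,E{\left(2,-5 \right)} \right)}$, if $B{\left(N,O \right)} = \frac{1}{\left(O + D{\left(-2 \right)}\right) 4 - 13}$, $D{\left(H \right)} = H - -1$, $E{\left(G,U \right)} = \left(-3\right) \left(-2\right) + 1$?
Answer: $- \frac{1}{11} \approx -0.090909$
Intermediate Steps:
$E{\left(G,U \right)} = 7$ ($E{\left(G,U \right)} = 6 + 1 = 7$)
$D{\left(H \right)} = 1 + H$ ($D{\left(H \right)} = H + 1 = 1 + H$)
$B{\left(N,O \right)} = \frac{1}{-17 + 4 O}$ ($B{\left(N,O \right)} = \frac{1}{\left(O + \left(1 - 2\right)\right) 4 - 13} = \frac{1}{\left(O - 1\right) 4 - 13} = \frac{1}{\left(-1 + O\right) 4 - 13} = \frac{1}{\left(-4 + 4 O\right) - 13} = \frac{1}{-17 + 4 O}$)
$- B{\left(27,E{\left(2,-5 \right)} \right)} = - \frac{1}{-17 + 4 \cdot 7} = - \frac{1}{-17 + 28} = - \frac{1}{11}$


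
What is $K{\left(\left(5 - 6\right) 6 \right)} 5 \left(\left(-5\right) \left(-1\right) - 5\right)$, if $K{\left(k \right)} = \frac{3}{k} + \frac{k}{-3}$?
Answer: $0$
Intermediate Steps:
$K{\left(k \right)} = \frac{3}{k} - \frac{k}{3}$ ($K{\left(k \right)} = \frac{3}{k} + k \left(- \frac{1}{3}\right) = \frac{3}{k} - \frac{k}{3}$)
$K{\left(\left(5 - 6\right) 6 \right)} 5 \left(\left(-5\right) \left(-1\right) - 5\right) = \left(\frac{3}{\left(5 - 6\right) 6} - \frac{\left(5 - 6\right) 6}{3}\right) 5 \left(\left(-5\right) \left(-1\right) - 5\right) = \left(\frac{3}{\left(5 - 6\right) 6} - \frac{\left(5 - 6\right) 6}{3}\right) 5 \left(5 - 5\right) = \left(\frac{3}{\left(-1\right) 6} - \frac{\left(-1\right) 6}{3}\right) 5 \cdot 0 = \left(\frac{3}{-6} - -2\right) 5 \cdot 0 = \left(3 \left(- \frac{1}{6}\right) + 2\right) 5 \cdot 0 = \left(- \frac{1}{2} + 2\right) 5 \cdot 0 = \frac{3}{2} \cdot 5 \cdot 0 = \frac{15}{2} \cdot 0 = 0$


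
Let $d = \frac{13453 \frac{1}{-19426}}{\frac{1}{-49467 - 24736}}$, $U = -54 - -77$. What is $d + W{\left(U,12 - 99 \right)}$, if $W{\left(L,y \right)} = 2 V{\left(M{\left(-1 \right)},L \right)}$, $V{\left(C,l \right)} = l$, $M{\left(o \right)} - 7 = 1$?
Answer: $\frac{90831505}{1766} \approx 51433.0$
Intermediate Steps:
$U = 23$ ($U = -54 + 77 = 23$)
$M{\left(o \right)} = 8$ ($M{\left(o \right)} = 7 + 1 = 8$)
$W{\left(L,y \right)} = 2 L$
$d = \frac{90750269}{1766}$ ($d = \frac{13453 \left(- \frac{1}{19426}\right)}{\frac{1}{-74203}} = - \frac{1223}{1766 \left(- \frac{1}{74203}\right)} = \left(- \frac{1223}{1766}\right) \left(-74203\right) = \frac{90750269}{1766} \approx 51387.0$)
$d + W{\left(U,12 - 99 \right)} = \frac{90750269}{1766} + 2 \cdot 23 = \frac{90750269}{1766} + 46 = \frac{90831505}{1766}$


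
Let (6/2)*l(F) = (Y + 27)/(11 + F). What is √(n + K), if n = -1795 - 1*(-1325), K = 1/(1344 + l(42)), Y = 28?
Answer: I*√21474026314061/213751 ≈ 21.679*I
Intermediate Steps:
l(F) = 55/(3*(11 + F)) (l(F) = ((28 + 27)/(11 + F))/3 = (55/(11 + F))/3 = 55/(3*(11 + F)))
K = 159/213751 (K = 1/(1344 + 55/(3*(11 + 42))) = 1/(1344 + (55/3)/53) = 1/(1344 + (55/3)*(1/53)) = 1/(1344 + 55/159) = 1/(213751/159) = 159/213751 ≈ 0.00074386)
n = -470 (n = -1795 + 1325 = -470)
√(n + K) = √(-470 + 159/213751) = √(-100462811/213751) = I*√21474026314061/213751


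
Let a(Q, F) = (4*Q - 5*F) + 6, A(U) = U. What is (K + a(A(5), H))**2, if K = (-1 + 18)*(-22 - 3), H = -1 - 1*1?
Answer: 151321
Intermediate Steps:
H = -2 (H = -1 - 1 = -2)
a(Q, F) = 6 - 5*F + 4*Q (a(Q, F) = (-5*F + 4*Q) + 6 = 6 - 5*F + 4*Q)
K = -425 (K = 17*(-25) = -425)
(K + a(A(5), H))**2 = (-425 + (6 - 5*(-2) + 4*5))**2 = (-425 + (6 + 10 + 20))**2 = (-425 + 36)**2 = (-389)**2 = 151321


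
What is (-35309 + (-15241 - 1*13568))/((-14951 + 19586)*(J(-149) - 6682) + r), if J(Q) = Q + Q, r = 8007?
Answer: 64118/32344293 ≈ 0.0019824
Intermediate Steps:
J(Q) = 2*Q
(-35309 + (-15241 - 1*13568))/((-14951 + 19586)*(J(-149) - 6682) + r) = (-35309 + (-15241 - 1*13568))/((-14951 + 19586)*(2*(-149) - 6682) + 8007) = (-35309 + (-15241 - 13568))/(4635*(-298 - 6682) + 8007) = (-35309 - 28809)/(4635*(-6980) + 8007) = -64118/(-32352300 + 8007) = -64118/(-32344293) = -64118*(-1/32344293) = 64118/32344293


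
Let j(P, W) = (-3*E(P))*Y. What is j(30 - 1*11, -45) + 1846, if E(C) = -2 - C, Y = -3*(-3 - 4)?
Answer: 3169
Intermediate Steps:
Y = 21 (Y = -3*(-7) = 21)
j(P, W) = 126 + 63*P (j(P, W) = -3*(-2 - P)*21 = (6 + 3*P)*21 = 126 + 63*P)
j(30 - 1*11, -45) + 1846 = (126 + 63*(30 - 1*11)) + 1846 = (126 + 63*(30 - 11)) + 1846 = (126 + 63*19) + 1846 = (126 + 1197) + 1846 = 1323 + 1846 = 3169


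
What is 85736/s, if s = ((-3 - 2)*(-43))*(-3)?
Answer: -85736/645 ≈ -132.92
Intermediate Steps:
s = -645 (s = ((-3 - 1*2)*(-43))*(-3) = ((-3 - 2)*(-43))*(-3) = -5*(-43)*(-3) = 215*(-3) = -645)
85736/s = 85736/(-645) = 85736*(-1/645) = -85736/645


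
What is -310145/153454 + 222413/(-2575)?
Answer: -34928787877/395144050 ≈ -88.395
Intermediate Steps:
-310145/153454 + 222413/(-2575) = -310145*1/153454 + 222413*(-1/2575) = -310145/153454 - 222413/2575 = -34928787877/395144050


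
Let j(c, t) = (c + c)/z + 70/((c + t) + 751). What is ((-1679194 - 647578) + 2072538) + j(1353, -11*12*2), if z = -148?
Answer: -1730949289/6808 ≈ -2.5425e+5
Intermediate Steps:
j(c, t) = 70/(751 + c + t) - c/74 (j(c, t) = (c + c)/(-148) + 70/((c + t) + 751) = (2*c)*(-1/148) + 70/(751 + c + t) = -c/74 + 70/(751 + c + t) = 70/(751 + c + t) - c/74)
((-1679194 - 647578) + 2072538) + j(1353, -11*12*2) = ((-1679194 - 647578) + 2072538) + (5180 - 1*1353**2 - 751*1353 - 1*1353*-11*12*2)/(74*(751 + 1353 - 11*12*2)) = (-2326772 + 2072538) + (5180 - 1*1830609 - 1016103 - 1*1353*(-132*2))/(74*(751 + 1353 - 132*2)) = -254234 + (5180 - 1830609 - 1016103 - 1*1353*(-264))/(74*(751 + 1353 - 264)) = -254234 + (1/74)*(5180 - 1830609 - 1016103 + 357192)/1840 = -254234 + (1/74)*(1/1840)*(-2484340) = -254234 - 124217/6808 = -1730949289/6808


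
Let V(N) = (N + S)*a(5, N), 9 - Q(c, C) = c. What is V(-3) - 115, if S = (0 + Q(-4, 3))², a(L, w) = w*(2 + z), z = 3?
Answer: -2605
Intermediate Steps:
Q(c, C) = 9 - c
a(L, w) = 5*w (a(L, w) = w*(2 + 3) = w*5 = 5*w)
S = 169 (S = (0 + (9 - 1*(-4)))² = (0 + (9 + 4))² = (0 + 13)² = 13² = 169)
V(N) = 5*N*(169 + N) (V(N) = (N + 169)*(5*N) = (169 + N)*(5*N) = 5*N*(169 + N))
V(-3) - 115 = 5*(-3)*(169 - 3) - 115 = 5*(-3)*166 - 115 = -2490 - 115 = -2605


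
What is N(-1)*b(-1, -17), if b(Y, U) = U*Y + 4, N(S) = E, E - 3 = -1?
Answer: 42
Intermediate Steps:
E = 2 (E = 3 - 1 = 2)
N(S) = 2
b(Y, U) = 4 + U*Y
N(-1)*b(-1, -17) = 2*(4 - 17*(-1)) = 2*(4 + 17) = 2*21 = 42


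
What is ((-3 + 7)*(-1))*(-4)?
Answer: 16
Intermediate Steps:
((-3 + 7)*(-1))*(-4) = (4*(-1))*(-4) = -4*(-4) = 16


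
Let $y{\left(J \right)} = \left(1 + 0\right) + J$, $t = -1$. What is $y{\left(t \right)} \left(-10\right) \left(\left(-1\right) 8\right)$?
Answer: $0$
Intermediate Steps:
$y{\left(J \right)} = 1 + J$
$y{\left(t \right)} \left(-10\right) \left(\left(-1\right) 8\right) = \left(1 - 1\right) \left(-10\right) \left(\left(-1\right) 8\right) = 0 \left(-10\right) \left(-8\right) = 0 \left(-8\right) = 0$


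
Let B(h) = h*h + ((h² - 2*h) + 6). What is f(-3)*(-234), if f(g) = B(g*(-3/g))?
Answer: -7020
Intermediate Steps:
B(h) = 6 - 2*h + 2*h² (B(h) = h² + (6 + h² - 2*h) = 6 - 2*h + 2*h²)
f(g) = 30 (f(g) = 6 - 2*g*(-3/g) + 2*(g*(-3/g))² = 6 - 2*(-3) + 2*(-3)² = 6 + 6 + 2*9 = 6 + 6 + 18 = 30)
f(-3)*(-234) = 30*(-234) = -7020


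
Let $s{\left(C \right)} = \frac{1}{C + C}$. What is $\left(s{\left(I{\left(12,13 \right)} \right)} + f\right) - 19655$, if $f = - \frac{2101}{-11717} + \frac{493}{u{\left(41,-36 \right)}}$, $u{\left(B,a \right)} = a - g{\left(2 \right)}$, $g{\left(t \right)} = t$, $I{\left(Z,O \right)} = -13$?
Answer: $- \frac{56920655336}{2894099} \approx -19668.0$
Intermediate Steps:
$u{\left(B,a \right)} = -2 + a$ ($u{\left(B,a \right)} = a - 2 = -2 + a$)
$f = - \frac{5696643}{445246}$ ($f = - \frac{2101}{-11717} + \frac{493}{-2 - 36} = \left(-2101\right) \left(- \frac{1}{11717}\right) + \frac{493}{-38} = \frac{2101}{11717} + 493 \left(- \frac{1}{38}\right) = \frac{2101}{11717} - \frac{493}{38} = - \frac{5696643}{445246} \approx -12.794$)
$s{\left(C \right)} = \frac{1}{2 C}$
$\left(s{\left(I{\left(12,13 \right)} \right)} + f\right) - 19655 = \left(\frac{1}{2 \left(-13\right)} - \frac{5696643}{445246}\right) - 19655 = \left(\frac{1}{2} \left(- \frac{1}{13}\right) - \frac{5696643}{445246}\right) - 19655 = \left(- \frac{1}{26} - \frac{5696643}{445246}\right) - 19655 = - \frac{37139491}{2894099} - 19655 = - \frac{56920655336}{2894099}$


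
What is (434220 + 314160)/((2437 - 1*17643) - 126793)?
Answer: -249460/47333 ≈ -5.2703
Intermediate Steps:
(434220 + 314160)/((2437 - 1*17643) - 126793) = 748380/((2437 - 17643) - 126793) = 748380/(-15206 - 126793) = 748380/(-141999) = 748380*(-1/141999) = -249460/47333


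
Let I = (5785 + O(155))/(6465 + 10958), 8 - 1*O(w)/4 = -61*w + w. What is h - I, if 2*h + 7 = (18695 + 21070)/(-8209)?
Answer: -1200128275/143025407 ≈ -8.3910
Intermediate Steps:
h = -48614/8209 (h = -7/2 + ((18695 + 21070)/(-8209))/2 = -7/2 + (39765*(-1/8209))/2 = -7/2 + (½)*(-39765/8209) = -7/2 - 39765/16418 = -48614/8209 ≈ -5.9220)
O(w) = 32 + 240*w (O(w) = 32 - 4*(-61*w + w) = 32 - (-240)*w = 32 + 240*w)
I = 43017/17423 (I = (5785 + (32 + 240*155))/(6465 + 10958) = (5785 + (32 + 37200))/17423 = (5785 + 37232)*(1/17423) = 43017*(1/17423) = 43017/17423 ≈ 2.4690)
h - I = -48614/8209 - 1*43017/17423 = -48614/8209 - 43017/17423 = -1200128275/143025407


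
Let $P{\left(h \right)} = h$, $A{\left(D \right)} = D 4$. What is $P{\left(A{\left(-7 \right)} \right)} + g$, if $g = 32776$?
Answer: $32748$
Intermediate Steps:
$A{\left(D \right)} = 4 D$
$P{\left(A{\left(-7 \right)} \right)} + g = 4 \left(-7\right) + 32776 = -28 + 32776 = 32748$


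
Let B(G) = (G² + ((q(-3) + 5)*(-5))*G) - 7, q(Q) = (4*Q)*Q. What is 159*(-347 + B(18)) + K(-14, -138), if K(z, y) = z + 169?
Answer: -591325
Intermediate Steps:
q(Q) = 4*Q²
K(z, y) = 169 + z
B(G) = -7 + G² - 205*G (B(G) = (G² + ((4*(-3)² + 5)*(-5))*G) - 7 = (G² + ((4*9 + 5)*(-5))*G) - 7 = (G² + ((36 + 5)*(-5))*G) - 7 = (G² + (41*(-5))*G) - 7 = (G² - 205*G) - 7 = -7 + G² - 205*G)
159*(-347 + B(18)) + K(-14, -138) = 159*(-347 + (-7 + 18² - 205*18)) + (169 - 14) = 159*(-347 + (-7 + 324 - 3690)) + 155 = 159*(-347 - 3373) + 155 = 159*(-3720) + 155 = -591480 + 155 = -591325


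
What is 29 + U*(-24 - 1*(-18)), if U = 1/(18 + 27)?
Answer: 433/15 ≈ 28.867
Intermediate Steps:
U = 1/45 ≈ 0.022222
29 + U*(-24 - 1*(-18)) = 29 + (-24 - 1*(-18))/45 = 29 + (-24 + 18)/45 = 29 + (1/45)*(-6) = 29 - 2/15 = 433/15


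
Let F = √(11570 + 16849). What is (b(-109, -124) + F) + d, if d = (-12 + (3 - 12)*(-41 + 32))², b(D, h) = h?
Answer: 4637 + √28419 ≈ 4805.6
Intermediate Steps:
F = √28419 ≈ 168.58
d = 4761 (d = (-12 - 9*(-9))² = (-12 + 81)² = 69² = 4761)
(b(-109, -124) + F) + d = (-124 + √28419) + 4761 = 4637 + √28419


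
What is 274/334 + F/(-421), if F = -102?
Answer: 74711/70307 ≈ 1.0626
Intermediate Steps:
274/334 + F/(-421) = 274/334 - 102/(-421) = 274*(1/334) - 102*(-1/421) = 137/167 + 102/421 = 74711/70307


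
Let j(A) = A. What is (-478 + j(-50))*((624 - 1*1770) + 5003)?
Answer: -2036496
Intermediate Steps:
(-478 + j(-50))*((624 - 1*1770) + 5003) = (-478 - 50)*((624 - 1*1770) + 5003) = -528*((624 - 1770) + 5003) = -528*(-1146 + 5003) = -528*3857 = -2036496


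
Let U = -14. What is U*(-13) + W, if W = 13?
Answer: 195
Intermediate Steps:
U*(-13) + W = -14*(-13) + 13 = 182 + 13 = 195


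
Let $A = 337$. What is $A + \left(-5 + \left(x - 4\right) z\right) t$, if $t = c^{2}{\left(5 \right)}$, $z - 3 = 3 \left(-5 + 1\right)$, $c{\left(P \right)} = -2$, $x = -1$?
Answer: $497$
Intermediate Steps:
$z = -9$ ($z = 3 + 3 \left(-5 + 1\right) = 3 + 3 \left(-4\right) = 3 - 12 = -9$)
$t = 4$ ($t = \left(-2\right)^{2} = 4$)
$A + \left(-5 + \left(x - 4\right) z\right) t = 337 + \left(-5 + \left(-1 - 4\right) \left(-9\right)\right) 4 = 337 + \left(-5 - -45\right) 4 = 337 + \left(-5 + 45\right) 4 = 337 + 40 \cdot 4 = 337 + 160 = 497$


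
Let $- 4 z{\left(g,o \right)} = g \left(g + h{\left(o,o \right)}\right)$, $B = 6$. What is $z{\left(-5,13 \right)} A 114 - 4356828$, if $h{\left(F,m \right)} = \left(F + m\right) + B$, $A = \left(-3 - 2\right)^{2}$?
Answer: $- \frac{8521281}{2} \approx -4.2606 \cdot 10^{6}$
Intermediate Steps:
$A = 25$ ($A = \left(-5\right)^{2} = 25$)
$h{\left(F,m \right)} = 6 + F + m$ ($h{\left(F,m \right)} = \left(F + m\right) + 6 = 6 + F + m$)
$z{\left(g,o \right)} = - \frac{g \left(6 + g + 2 o\right)}{4}$ ($z{\left(g,o \right)} = - \frac{g \left(g + \left(6 + o + o\right)\right)}{4} = - \frac{g \left(g + \left(6 + 2 o\right)\right)}{4} = - \frac{g \left(6 + g + 2 o\right)}{4}$)
$z{\left(-5,13 \right)} A 114 - 4356828 = \left(- \frac{1}{4}\right) \left(-5\right) \left(6 - 5 + 2 \cdot 13\right) 25 \cdot 114 - 4356828 = \left(- \frac{1}{4}\right) \left(-5\right) \left(6 - 5 + 26\right) 25 \cdot 114 - 4356828 = \left(- \frac{1}{4}\right) \left(-5\right) 27 \cdot 25 \cdot 114 - 4356828 = \frac{135}{4} \cdot 25 \cdot 114 - 4356828 = \frac{3375}{4} \cdot 114 - 4356828 = \frac{192375}{2} - 4356828 = - \frac{8521281}{2}$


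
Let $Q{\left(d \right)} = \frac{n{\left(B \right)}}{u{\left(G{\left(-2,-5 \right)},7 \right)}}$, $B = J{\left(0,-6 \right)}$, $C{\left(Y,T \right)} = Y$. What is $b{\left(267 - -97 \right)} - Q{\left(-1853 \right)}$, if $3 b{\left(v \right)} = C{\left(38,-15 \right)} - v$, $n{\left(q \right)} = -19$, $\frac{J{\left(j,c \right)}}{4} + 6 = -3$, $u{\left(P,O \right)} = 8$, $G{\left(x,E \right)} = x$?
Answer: $- \frac{2551}{24} \approx -106.29$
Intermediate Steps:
$J{\left(j,c \right)} = -36$ ($J{\left(j,c \right)} = -24 + 4 \left(-3\right) = -24 - 12 = -36$)
$B = -36$
$Q{\left(d \right)} = - \frac{19}{8}$
$b{\left(v \right)} = \frac{38}{3} - \frac{v}{3}$ ($b{\left(v \right)} = \frac{38 - v}{3} = \frac{38}{3} - \frac{v}{3}$)
$b{\left(267 - -97 \right)} - Q{\left(-1853 \right)} = \left(\frac{38}{3} - \frac{267 - -97}{3}\right) - - \frac{19}{8} = \left(\frac{38}{3} - \frac{267 + 97}{3}\right) + \frac{19}{8} = \left(\frac{38}{3} - \frac{364}{3}\right) + \frac{19}{8} = - \frac{326}{3} + \frac{19}{8} = - \frac{2551}{24}$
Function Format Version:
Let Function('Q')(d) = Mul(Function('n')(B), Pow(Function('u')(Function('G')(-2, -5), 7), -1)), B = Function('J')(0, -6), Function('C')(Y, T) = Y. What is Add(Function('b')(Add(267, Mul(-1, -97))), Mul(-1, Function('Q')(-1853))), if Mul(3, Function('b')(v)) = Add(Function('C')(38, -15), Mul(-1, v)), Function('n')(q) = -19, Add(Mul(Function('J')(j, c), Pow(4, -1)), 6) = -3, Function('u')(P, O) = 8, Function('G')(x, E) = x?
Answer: Rational(-2551, 24) ≈ -106.29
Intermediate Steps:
Function('J')(j, c) = -36 (Function('J')(j, c) = Add(-24, Mul(4, -3)) = Add(-24, -12) = -36)
B = -36
Function('Q')(d) = Rational(-19, 8) (Function('Q')(d) = Mul(-19, Pow(8, -1)) = Mul(-19, Rational(1, 8)) = Rational(-19, 8))
Function('b')(v) = Add(Rational(38, 3), Mul(Rational(-1, 3), v)) (Function('b')(v) = Mul(Rational(1, 3), Add(38, Mul(-1, v))) = Add(Rational(38, 3), Mul(Rational(-1, 3), v)))
Add(Function('b')(Add(267, Mul(-1, -97))), Mul(-1, Function('Q')(-1853))) = Add(Add(Rational(38, 3), Mul(Rational(-1, 3), Add(267, Mul(-1, -97)))), Mul(-1, Rational(-19, 8))) = Add(Add(Rational(38, 3), Mul(Rational(-1, 3), Add(267, 97))), Rational(19, 8)) = Add(Add(Rational(38, 3), Mul(Rational(-1, 3), 364)), Rational(19, 8)) = Add(Add(Rational(38, 3), Rational(-364, 3)), Rational(19, 8)) = Add(Rational(-326, 3), Rational(19, 8)) = Rational(-2551, 24)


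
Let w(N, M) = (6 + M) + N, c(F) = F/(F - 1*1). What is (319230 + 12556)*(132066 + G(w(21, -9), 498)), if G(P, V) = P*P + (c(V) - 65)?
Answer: 3117177958154/71 ≈ 4.3904e+10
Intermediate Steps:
c(F) = F/(-1 + F) (c(F) = F/(F - 1) = F/(-1 + F))
w(N, M) = 6 + M + N
G(P, V) = -65 + P² + V/(-1 + V) (G(P, V) = P*P + (V/(-1 + V) - 65) = P² + (-65 + V/(-1 + V)) = -65 + P² + V/(-1 + V))
(319230 + 12556)*(132066 + G(w(21, -9), 498)) = (319230 + 12556)*(132066 + (498 + (-1 + 498)*(-65 + (6 - 9 + 21)²))/(-1 + 498)) = 331786*(132066 + (498 + 497*(-65 + 18²))/497) = 331786*(132066 + (498 + 497*(-65 + 324))/497) = 331786*(132066 + (498 + 497*259)/497) = 331786*(132066 + (498 + 128723)/497) = 331786*(132066 + (1/497)*129221) = 331786*(132066 + 129221/497) = 331786*(65766023/497) = 3117177958154/71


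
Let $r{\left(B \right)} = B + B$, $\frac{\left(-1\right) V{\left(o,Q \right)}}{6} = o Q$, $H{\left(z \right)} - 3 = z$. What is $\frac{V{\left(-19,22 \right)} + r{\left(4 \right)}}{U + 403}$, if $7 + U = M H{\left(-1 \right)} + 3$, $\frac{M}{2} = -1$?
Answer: $\frac{2516}{395} \approx 6.3696$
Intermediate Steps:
$M = -2$ ($M = 2 \left(-1\right) = -2$)
$H{\left(z \right)} = 3 + z$
$V{\left(o,Q \right)} = - 6 Q o$ ($V{\left(o,Q \right)} = - 6 o Q = - 6 Q o$)
$U = -8$ ($U = -7 + \left(- 2 \left(3 - 1\right) + 3\right) = -7 + \left(\left(-2\right) 2 + 3\right) = -7 + \left(-4 + 3\right) = -7 - 1 = -8$)
$r{\left(B \right)} = 2 B$
$\frac{V{\left(-19,22 \right)} + r{\left(4 \right)}}{U + 403} = \frac{\left(-6\right) 22 \left(-19\right) + 2 \cdot 4}{-8 + 403} = \frac{2508 + 8}{395} = 2516 \cdot \frac{1}{395} = \frac{2516}{395}$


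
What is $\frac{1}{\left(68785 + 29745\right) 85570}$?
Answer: $\frac{1}{8431212100} \approx 1.1861 \cdot 10^{-10}$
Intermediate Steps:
$\frac{1}{\left(68785 + 29745\right) 85570} = \frac{1}{98530} \cdot \frac{1}{85570} = \frac{1}{8431212100}$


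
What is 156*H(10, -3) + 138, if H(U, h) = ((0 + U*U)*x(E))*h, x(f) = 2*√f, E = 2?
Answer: 138 - 93600*√2 ≈ -1.3223e+5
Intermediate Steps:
H(U, h) = 2*h*√2*U² (H(U, h) = ((0 + U*U)*(2*√2))*h = ((0 + U²)*(2*√2))*h = (U²*(2*√2))*h = (2*√2*U²)*h = 2*h*√2*U²)
156*H(10, -3) + 138 = 156*(2*(-3)*√2*10²) + 138 = 156*(2*(-3)*√2*100) + 138 = 156*(-600*√2) + 138 = -93600*√2 + 138 = 138 - 93600*√2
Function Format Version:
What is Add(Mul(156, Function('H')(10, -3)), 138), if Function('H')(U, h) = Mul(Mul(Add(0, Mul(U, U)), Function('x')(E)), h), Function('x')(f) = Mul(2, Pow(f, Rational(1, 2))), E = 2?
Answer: Add(138, Mul(-93600, Pow(2, Rational(1, 2)))) ≈ -1.3223e+5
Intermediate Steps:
Function('H')(U, h) = Mul(2, h, Pow(2, Rational(1, 2)), Pow(U, 2)) (Function('H')(U, h) = Mul(Mul(Add(0, Mul(U, U)), Mul(2, Pow(2, Rational(1, 2)))), h) = Mul(Mul(Add(0, Pow(U, 2)), Mul(2, Pow(2, Rational(1, 2)))), h) = Mul(Mul(Pow(U, 2), Mul(2, Pow(2, Rational(1, 2)))), h) = Mul(Mul(2, Pow(2, Rational(1, 2)), Pow(U, 2)), h) = Mul(2, h, Pow(2, Rational(1, 2)), Pow(U, 2)))
Add(Mul(156, Function('H')(10, -3)), 138) = Add(Mul(156, Mul(2, -3, Pow(2, Rational(1, 2)), Pow(10, 2))), 138) = Add(Mul(156, Mul(2, -3, Pow(2, Rational(1, 2)), 100)), 138) = Add(Mul(156, Mul(-600, Pow(2, Rational(1, 2)))), 138) = Add(Mul(-93600, Pow(2, Rational(1, 2))), 138) = Add(138, Mul(-93600, Pow(2, Rational(1, 2))))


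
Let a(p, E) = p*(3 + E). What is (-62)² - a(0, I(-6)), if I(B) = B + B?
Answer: 3844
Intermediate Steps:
I(B) = 2*B
(-62)² - a(0, I(-6)) = (-62)² - 0*(3 + 2*(-6)) = 3844 - 0*(3 - 12) = 3844 - 0*(-9) = 3844 - 1*0 = 3844 + 0 = 3844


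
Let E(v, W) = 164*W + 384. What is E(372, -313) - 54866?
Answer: -105814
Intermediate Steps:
E(v, W) = 384 + 164*W
E(372, -313) - 54866 = (384 + 164*(-313)) - 54866 = (384 - 51332) - 54866 = -50948 - 54866 = -105814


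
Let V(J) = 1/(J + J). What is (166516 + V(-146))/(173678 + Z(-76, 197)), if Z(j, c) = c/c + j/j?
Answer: 48622671/50714560 ≈ 0.95875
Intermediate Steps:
V(J) = 1/(2*J)
Z(j, c) = 2 (Z(j, c) = 1 + 1 = 2)
(166516 + V(-146))/(173678 + Z(-76, 197)) = (166516 + (1/2)/(-146))/(173678 + 2) = (166516 + (1/2)*(-1/146))/173680 = (166516 - 1/292)*(1/173680) = (48622671/292)*(1/173680) = 48622671/50714560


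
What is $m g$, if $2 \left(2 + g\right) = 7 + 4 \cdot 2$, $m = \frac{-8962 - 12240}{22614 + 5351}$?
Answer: $- \frac{116611}{27965} \approx -4.1699$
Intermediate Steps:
$m = - \frac{21202}{27965} \approx -0.75816$
$g = \frac{11}{2}$ ($g = -2 + \frac{7 + 4 \cdot 2}{2} = -2 + \frac{7 + 8}{2} = -2 + \frac{1}{2} \cdot 15 = -2 + \frac{15}{2} = \frac{11}{2} \approx 5.5$)
$m g = \left(- \frac{21202}{27965}\right) \frac{11}{2} = - \frac{116611}{27965}$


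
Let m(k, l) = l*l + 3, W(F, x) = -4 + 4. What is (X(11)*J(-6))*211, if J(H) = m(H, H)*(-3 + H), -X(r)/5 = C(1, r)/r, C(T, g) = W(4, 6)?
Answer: 0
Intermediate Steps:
W(F, x) = 0
C(T, g) = 0
m(k, l) = 3 + l**2 (m(k, l) = l**2 + 3 = 3 + l**2)
X(r) = 0 (X(r) = -0/r = -5*0 = 0)
J(H) = (-3 + H)*(3 + H**2) (J(H) = (3 + H**2)*(-3 + H) = (-3 + H)*(3 + H**2))
(X(11)*J(-6))*211 = (0*((-3 - 6)*(3 + (-6)**2)))*211 = (0*(-9*(3 + 36)))*211 = (0*(-9*39))*211 = (0*(-351))*211 = 0*211 = 0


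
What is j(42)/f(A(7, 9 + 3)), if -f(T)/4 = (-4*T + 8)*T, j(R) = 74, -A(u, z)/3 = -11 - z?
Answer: 37/36984 ≈ 0.0010004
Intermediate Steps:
A(u, z) = 33 + 3*z (A(u, z) = -3*(-11 - z) = 33 + 3*z)
f(T) = -4*T*(8 - 4*T) (f(T) = -4*(-4*T + 8)*T = -4*(8 - 4*T)*T = -4*T*(8 - 4*T))
j(42)/f(A(7, 9 + 3)) = 74/((16*(33 + 3*(9 + 3))*(-2 + (33 + 3*(9 + 3))))) = 74/((16*(33 + 3*12)*(-2 + (33 + 3*12)))) = 74/((16*(33 + 36)*(-2 + (33 + 36)))) = 74/((16*69*(-2 + 69))) = 74/((16*69*67)) = 74/73968 = 74*(1/73968) = 37/36984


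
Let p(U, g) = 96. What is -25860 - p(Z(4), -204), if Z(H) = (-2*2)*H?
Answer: -25956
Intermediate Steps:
Z(H) = -4*H
-25860 - p(Z(4), -204) = -25860 - 1*96 = -25860 - 96 = -25956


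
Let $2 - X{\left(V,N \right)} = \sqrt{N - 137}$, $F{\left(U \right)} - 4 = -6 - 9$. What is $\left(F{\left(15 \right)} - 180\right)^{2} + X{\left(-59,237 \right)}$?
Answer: $36473$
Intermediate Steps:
$F{\left(U \right)} = -11$ ($F{\left(U \right)} = 4 - 15 = -11$)
$X{\left(V,N \right)} = 2 - \sqrt{-137 + N}$ ($X{\left(V,N \right)} = 2 - \sqrt{N - 137} = 2 - \sqrt{-137 + N}$)
$\left(F{\left(15 \right)} - 180\right)^{2} + X{\left(-59,237 \right)} = \left(-11 - 180\right)^{2} + \left(2 - \sqrt{-137 + 237}\right) = \left(-191\right)^{2} + \left(2 - \sqrt{100}\right) = 36481 + \left(2 - 10\right) = 36481 - 8 = 36473$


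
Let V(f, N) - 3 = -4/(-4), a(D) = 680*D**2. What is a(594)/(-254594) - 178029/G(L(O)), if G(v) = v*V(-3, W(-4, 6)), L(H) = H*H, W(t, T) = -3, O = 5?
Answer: -34658981613/12729700 ≈ -2722.7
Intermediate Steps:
L(H) = H**2
V(f, N) = 4 (V(f, N) = 3 - 4/(-4) = 3 - 4*(-1/4) = 3 + 1 = 4)
G(v) = 4*v (G(v) = v*4 = 4*v)
a(594)/(-254594) - 178029/G(L(O)) = (680*594**2)/(-254594) - 178029/(4*5**2) = (680*352836)*(-1/254594) - 178029/(4*25) = 239928480*(-1/254594) - 178029/100 = -119964240/127297 - 178029*1/100 = -119964240/127297 - 178029/100 = -34658981613/12729700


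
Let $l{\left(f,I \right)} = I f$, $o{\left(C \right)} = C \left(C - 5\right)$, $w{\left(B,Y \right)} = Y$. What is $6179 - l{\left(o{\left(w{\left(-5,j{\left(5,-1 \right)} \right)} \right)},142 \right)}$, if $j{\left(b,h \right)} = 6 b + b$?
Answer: $-142921$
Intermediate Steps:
$j{\left(b,h \right)} = 7 b$
$o{\left(C \right)} = C \left(-5 + C\right)$
$6179 - l{\left(o{\left(w{\left(-5,j{\left(5,-1 \right)} \right)} \right)},142 \right)} = 6179 - 142 \cdot 7 \cdot 5 \left(-5 + 7 \cdot 5\right) = 6179 - 142 \cdot 35 \left(-5 + 35\right) = 6179 - 142 \cdot 35 \cdot 30 = 6179 - 142 \cdot 1050 = 6179 - 149100 = -142921$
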